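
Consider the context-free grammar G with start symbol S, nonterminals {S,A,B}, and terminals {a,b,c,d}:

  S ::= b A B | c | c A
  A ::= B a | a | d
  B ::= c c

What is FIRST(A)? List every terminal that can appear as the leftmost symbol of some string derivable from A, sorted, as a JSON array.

FIRST iteration:
round 1:
  A via A→a: +{a}
  A via A→d: +{d}
  B via B→c c: +{c}
  S via S→b A B: +{b}
  S via S→c: +{c}
  FIRST(S)={b,c}  FIRST(A)={a,d}  FIRST(B)={c}
round 2:
  A via A→B a: +{c}
  FIRST(S)={b,c}  FIRST(A)={a,c,d}  FIRST(B)={c}
round 3: done
  FIRST(S)={b,c}  FIRST(A)={a,c,d}  FIRST(B)={c}

FIRST(A) = ["a", "c", "d"]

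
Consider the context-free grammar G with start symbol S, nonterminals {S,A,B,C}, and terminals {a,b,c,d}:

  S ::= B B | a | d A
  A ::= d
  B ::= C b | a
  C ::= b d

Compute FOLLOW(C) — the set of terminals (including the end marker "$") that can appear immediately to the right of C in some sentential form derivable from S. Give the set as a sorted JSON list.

FIRST sets, iterate to fixpoint:
round 1:
  A via A→d: +{d}
  B via B→a: +{a}
  C via C→b d: +{b}
  S via S→B B: +{a}
  S via S→d A: +{d}
  S: {a,d}  A: {d}  B: {a}  C: {b}
round 2:
  B via B→C b: +{b}
  S via S→B B: +{b}
  S: {a,b,d}  A: {d}  B: {a,b}  C: {b}
round 3: done
  S: {a,b,d}  A: {d}  B: {a,b}  C: {b}

Compute FOLLOW by fixpoint:
seed FOLLOW(S) with $
[1]
  B→C b: FOLLOW(C) ⊇ FIRST(b) = {b}; new: +{b}
  S→B B: FOLLOW(B) ⊇ FIRST(B) = {a,b}; new: +{a,b}
  S→B B: FOLLOW(B) ⊇ FOLLOW(S) ⊇ {$}; new: +{$}
  S→d A: FOLLOW(A) ⊇ FOLLOW(S) ⊇ {$}; new: +{$}
  S: {$}  A: {$}  B: {$,a,b}  C: {b}
[2] — fixpoint
  S: {$}  A: {$}  B: {$,a,b}  C: {b}

FOLLOW(C) = ["b"]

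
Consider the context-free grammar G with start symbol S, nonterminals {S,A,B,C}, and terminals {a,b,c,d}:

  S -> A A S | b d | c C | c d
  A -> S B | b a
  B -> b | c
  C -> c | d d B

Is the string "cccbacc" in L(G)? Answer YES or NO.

CNF form of G:
  S -> A X5 | T0 T2 | T3 C | T3 T2
  A -> S B | T0 T1
  B -> b | c
  C -> T2 X4 | c
  T0 -> b
  T1 -> a
  T2 -> d
  T3 -> c
  X4 -> T2 B
  X5 -> A S

CYK table (by increasing span):
  cell(0,0) c: {B,C,T3}  orig:{B,C}
  cell(1,1) c: {B,C,T3}  orig:{B,C}
  cell(2,2) c: {B,C,T3}  orig:{B,C}
  cell(3,3) b: {B,T0}  orig:{B}
  cell(4,4) a: {T1}  orig:{}
  cell(5,5) c: {B,C,T3}  orig:{B,C}
  cell(6,6) c: {B,C,T3}  orig:{B,C}
  cell(0,1) cc: {S}
  cell(1,2) cc: {S}
  cell(2,3) cb: ∅
  cell(3,4) ba: {A}
  cell(4,5) ac: ∅
  cell(5,6) cc: {S}
  cell(0,2) ccc: {A}
  cell(1,3) ccb: {A}
  cell(2,4) cba: ∅
  cell(3,5) bac: ∅
  cell(4,6) acc: ∅
  cell(0,3) cccb: ∅
  cell(1,4) ccba: ∅
  cell(2,5) cbac: ∅
  cell(3,6) bacc: {X5}  orig:{}
  cell(0,4) cccba: ∅
  cell(1,5) ccbac: ∅
  cell(2,6) cbacc: ∅
  cell(0,5) cccbac: ∅
  cell(1,6) ccbacc: ∅
  cell(0,6) cccbacc: {S}

S ∈ T[0,6] ⇒ YES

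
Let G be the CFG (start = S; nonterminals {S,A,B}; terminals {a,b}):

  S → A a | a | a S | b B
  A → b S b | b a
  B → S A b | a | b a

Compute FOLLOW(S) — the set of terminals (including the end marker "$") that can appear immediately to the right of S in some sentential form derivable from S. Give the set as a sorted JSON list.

FIRST iteration:
round 1:
  A via A→b S b: +{b}
  B via B→a: +{a}
  B via B→b a: +{b}
  S via S→A a: +{b}
  S via S→a: +{a}
  FIRST[S]={a,b}  FIRST[A]={b}  FIRST[B]={a,b}
round 2: (no change)
  FIRST[S]={a,b}  FIRST[A]={b}  FIRST[B]={a,b}

FOLLOW sets:
FOLLOW(S) := {$}
iter 1:
  A→b S b: FOLLOW(S) ⊇ FIRST(b) = {b}; new: +{b}
  B→S A b: FOLLOW(A) ⊇ FIRST(b) = {b}; new: +{b}
  S→A a: FOLLOW(A) ⊇ FIRST(a) = {a}; new: +{a}
  S→b B: FOLLOW(B) ⊇ FOLLOW(S) ⊇ {$,b}; new: +{$,b}
  FOLLOW[S]={$,b}  FOLLOW[A]={a,b}  FOLLOW[B]={$,b}
iter 2: — fixpoint
  FOLLOW[S]={$,b}  FOLLOW[A]={a,b}  FOLLOW[B]={$,b}

FOLLOW(S) = ["$", "b"]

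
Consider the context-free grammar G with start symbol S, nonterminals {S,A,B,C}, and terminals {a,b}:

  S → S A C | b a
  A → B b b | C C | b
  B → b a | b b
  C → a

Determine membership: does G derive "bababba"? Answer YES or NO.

CNF form of G:
  S -> S X3 | T0 T1
  A -> B X2 | C C | b
  B -> T0 T0 | T0 T1
  C -> a
  T0 -> b
  T1 -> a
  X2 -> T0 T0
  X3 -> A C

Fill CYK table bottom-up:
  cell(0,0) b: {A,T0}  orig:{A}
  cell(1,1) a: {C,T1}  orig:{C}
  cell(2,2) b: {A,T0}  orig:{A}
  cell(3,3) a: {C,T1}  orig:{C}
  cell(4,4) b: {A,T0}  orig:{A}
  cell(5,5) b: {A,T0}  orig:{A}
  cell(6,6) a: {C,T1}  orig:{C}
  cell(0,1) ba: {B,S,X3}  orig:{B,S}
  cell(1,2) ab: ∅
  cell(2,3) ba: {B,S,X3}  orig:{B,S}
  cell(3,4) ab: ∅
  cell(4,5) bb: {B,X2}  orig:{B}
  cell(5,6) ba: {B,S,X3}  orig:{B,S}
  cell(0,2) bab: ∅
  cell(1,3) aba: ∅
  cell(2,4) bab: ∅
  cell(3,5) abb: ∅
  cell(4,6) bba: ∅
  cell(0,3) baba: {S}
  cell(1,4) abab: ∅
  cell(2,5) babb: {A}
  cell(3,6) abba: ∅
  cell(0,4) babab: ∅
  cell(1,5) ababb: ∅
  cell(2,6) babba: {X3}  orig:{}
  cell(0,5) bababb: ∅
  cell(1,6) ababba: ∅
  cell(0,6) bababba: {S}

S ∈ T[0,6] ⇒ YES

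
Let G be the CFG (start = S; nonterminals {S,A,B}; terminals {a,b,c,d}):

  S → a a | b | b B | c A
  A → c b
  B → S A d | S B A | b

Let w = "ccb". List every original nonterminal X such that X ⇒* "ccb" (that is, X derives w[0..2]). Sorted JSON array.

CNF form of G:
  S -> T0 A | T1 B | T3 T3 | b
  A -> T0 T1
  B -> S X4 | S X5 | b
  T0 -> c
  T1 -> b
  T2 -> d
  T3 -> a
  X4 -> A T2
  X5 -> B A

CYK fill, restricted to cells inside w[0..2]:
  T[0,0] 'c' = {T0}  orig:{}
  T[1,1] 'c' = {T0}  orig:{}
  T[2,2] 'b' = {B,S,T1}  orig:{B,S}
  T[0,1] 'cc' = ∅
  T[1,2] 'cb' = {A}
  T[0,2] 'ccb' = {S}

Original NTs in T[0,2] deriving "ccb": ["S"]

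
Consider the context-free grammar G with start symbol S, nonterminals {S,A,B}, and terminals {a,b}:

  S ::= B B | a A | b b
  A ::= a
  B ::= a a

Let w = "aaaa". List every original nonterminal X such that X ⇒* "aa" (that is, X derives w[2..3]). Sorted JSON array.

Convert to CNF:
  S -> B B | T0 A | T1 T1
  A -> a
  B -> T0 T0
  T0 -> a
  T1 -> b

CYK fill (cells [i..j] with 2 ≤ i ≤ j ≤ 3 only):
  [2..2]={A,T0}  "a"  orig:{A}
  [3..3]={A,T0}  "a"  orig:{A}
  [2..3]={B,S}  "aa"

Original NTs in T[2,3] deriving "aa": ["B", "S"]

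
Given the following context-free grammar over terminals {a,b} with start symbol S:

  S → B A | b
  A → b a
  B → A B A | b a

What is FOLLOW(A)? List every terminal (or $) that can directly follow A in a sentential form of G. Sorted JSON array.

Compute FIRST by fixpoint:
round 1:
  A via A→b a: +{b}
  B via B→A B A: +{b}
  S via S→B A: +{b}
  S: {b}  A: {b}  B: {b}
round 2: done
  S: {b}  A: {b}  B: {b}

Compute FOLLOW by fixpoint:
FOLLOW(S) := {$}
[1]
  B→A B A: FOLLOW(A) ⊇ FIRST(B) = {b}; new: +{b}
  B→A B A: FOLLOW(B) ⊇ FIRST(A) = {b}; new: +{b}
  S→B A: FOLLOW(A) ⊇ FOLLOW(S) ⊇ {$}; new: +{$}
  FOLLOW(S)={$}  FOLLOW(A)={$,b}  FOLLOW(B)={b}
[2] (no change)
  FOLLOW(S)={$}  FOLLOW(A)={$,b}  FOLLOW(B)={b}

FOLLOW(A) = ["$", "b"]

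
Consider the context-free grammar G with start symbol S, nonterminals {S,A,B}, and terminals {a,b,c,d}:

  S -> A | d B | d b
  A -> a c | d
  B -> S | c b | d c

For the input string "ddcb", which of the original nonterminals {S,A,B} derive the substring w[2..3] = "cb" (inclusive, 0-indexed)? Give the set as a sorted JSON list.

CNF form of G:
  S -> T0 T1 | T3 B | T3 T2 | d
  A -> T0 T1 | d
  B -> T0 T1 | T1 T2 | T3 B | T3 T1 | T3 T2 | d
  T0 -> a
  T1 -> c
  T2 -> b
  T3 -> d

Fill CYK table bottom-up — only the sub-triangle for w[2..3]:
  [2..2]={T1}  "c"  orig:{}
  [3..3]={T2}  "b"  orig:{}
  [2..3]={B}  "cb"

Original NTs in T[2,3] deriving "cb": ["B"]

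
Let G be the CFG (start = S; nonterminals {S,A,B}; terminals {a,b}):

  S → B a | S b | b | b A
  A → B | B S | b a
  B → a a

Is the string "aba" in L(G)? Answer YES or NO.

Convert to CNF:
  S -> B T0 | S T1 | T1 A | b
  A -> B S | T0 T0 | T1 T0
  B -> T0 T0
  T0 -> a
  T1 -> b

CYK fill:
  cell(0,0) a: {T0}  orig:{}
  cell(1,1) b: {S,T1}  orig:{S}
  cell(2,2) a: {T0}  orig:{}
  cell(0,1) ab: ∅
  cell(1,2) ba: {A}
  cell(0,2) aba: ∅

S ∉ T[0,2] ⇒ NO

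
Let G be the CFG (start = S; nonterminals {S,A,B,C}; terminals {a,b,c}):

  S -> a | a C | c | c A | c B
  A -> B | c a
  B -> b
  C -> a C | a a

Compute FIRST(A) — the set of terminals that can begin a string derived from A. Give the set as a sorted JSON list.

Compute FIRST by fixpoint:
round 1:
  A via A→c a: +{c}
  B via B→b: +{b}
  C via C→a C: +{a}
  S via S→a: +{a}
  S via S→c: +{c}
  FIRST[S]={a,c}  FIRST[A]={c}  FIRST[B]={b}  FIRST[C]={a}
round 2:
  A via A→B: +{b}
  FIRST[S]={a,c}  FIRST[A]={b,c}  FIRST[B]={b}  FIRST[C]={a}
round 3: (stable)
  FIRST[S]={a,c}  FIRST[A]={b,c}  FIRST[B]={b}  FIRST[C]={a}

FIRST(A) = ["b", "c"]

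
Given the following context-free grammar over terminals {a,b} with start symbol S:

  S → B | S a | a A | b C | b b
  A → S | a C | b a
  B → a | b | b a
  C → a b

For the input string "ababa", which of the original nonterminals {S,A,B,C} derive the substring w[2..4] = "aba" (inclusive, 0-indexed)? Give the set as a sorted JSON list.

Convert to CNF:
  S -> S T0 | T0 A | T1 C | T1 T0 | T1 T1 | a | b
  A -> S T0 | T0 A | T0 C | T1 C | T1 T0 | T1 T1 | a | b
  B -> T1 T0 | a | b
  C -> T0 T1
  T0 -> a
  T1 -> b

CYK table (by increasing span) (cells [i..j] with 2 ≤ i ≤ j ≤ 4 only):
  cell(2,2) a: {A,B,S,T0}  orig:{A,B,S}
  cell(3,3) b: {A,B,S,T1}  orig:{A,B,S}
  cell(4,4) a: {A,B,S,T0}  orig:{A,B,S}
  cell(2,3) ab: {A,C,S}
  cell(3,4) ba: {A,B,S}
  cell(2,4) aba: {A,S}

Original NTs in T[2,4] deriving "aba": ["A", "S"]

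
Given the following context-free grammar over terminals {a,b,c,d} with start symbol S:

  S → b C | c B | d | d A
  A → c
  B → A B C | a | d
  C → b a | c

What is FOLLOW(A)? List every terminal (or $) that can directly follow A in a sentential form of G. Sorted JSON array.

FIRST iteration:
[1]
  A via A→c: +{c}
  B via B→A B C: +{c}
  B via B→a: +{a}
  B via B→d: +{d}
  C via C→b a: +{b}
  C via C→c: +{c}
  S via S→b C: +{b}
  S via S→c B: +{c}
  S via S→d: +{d}
  S: {b,c,d}  A: {c}  B: {a,c,d}  C: {b,c}
[2] (no change)
  S: {b,c,d}  A: {c}  B: {a,c,d}  C: {b,c}

FOLLOW sets:
initialize: $ ∈ FOLLOW(S)
iter 1:
  B→A B C: FOLLOW(A) ⊇ FIRST(B) = {a,c,d}; new: +{a,c,d}
  B→A B C: FOLLOW(B) ⊇ FIRST(C) = {b,c}; new: +{b,c}
  B→A B C: FOLLOW(C) ⊇ FOLLOW(B) ⊇ {b,c}; new: +{b,c}
  S→b C: FOLLOW(C) ⊇ FOLLOW(S) ⊇ {$}; new: +{$}
  S→c B: FOLLOW(B) ⊇ FOLLOW(S) ⊇ {$}; new: +{$}
  S→d A: FOLLOW(A) ⊇ FOLLOW(S) ⊇ {$}; new: +{$}
  FOLLOW[S]={$}  FOLLOW[A]={$,a,c,d}  FOLLOW[B]={$,b,c}  FOLLOW[C]={$,b,c}
iter 2: — fixpoint
  FOLLOW[S]={$}  FOLLOW[A]={$,a,c,d}  FOLLOW[B]={$,b,c}  FOLLOW[C]={$,b,c}

FOLLOW(A) = ["$", "a", "c", "d"]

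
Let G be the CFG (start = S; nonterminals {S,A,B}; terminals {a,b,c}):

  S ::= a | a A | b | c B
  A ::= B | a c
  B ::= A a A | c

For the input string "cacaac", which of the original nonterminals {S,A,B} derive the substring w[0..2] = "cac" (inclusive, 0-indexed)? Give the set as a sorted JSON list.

Convert to CNF:
  S -> T0 A | T1 B | a | b
  A -> A X2 | T0 T1 | c
  B -> A X3 | c
  T0 -> a
  T1 -> c
  X2 -> T0 A
  X3 -> T0 A

Fill CYK table bottom-up (cells [i..j] with 0 ≤ i ≤ j ≤ 2 only):
  cell(0,0) c: {A,B,T1}  orig:{A,B}
  cell(1,1) a: {S,T0}  orig:{S}
  cell(2,2) c: {A,B,T1}  orig:{A,B}
  cell(0,1) ca: ∅
  cell(1,2) ac: {A,S,X2,X3}  orig:{A,S}
  cell(0,2) cac: {A,B}

Original NTs in T[0,2] deriving "cac": ["A", "B"]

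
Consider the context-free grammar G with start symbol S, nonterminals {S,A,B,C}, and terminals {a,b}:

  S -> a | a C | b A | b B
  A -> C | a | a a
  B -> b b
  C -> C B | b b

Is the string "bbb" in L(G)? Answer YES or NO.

CNF form of G:
  S -> T0 C | T1 A | T1 B | a
  A -> C B | T0 T0 | T1 T1 | a
  B -> T1 T1
  C -> C B | T1 T1
  T0 -> a
  T1 -> b

CYK fill:
  [0..0]={T1}  "b"  orig:{}
  [1..1]={T1}  "b"  orig:{}
  [2..2]={T1}  "b"  orig:{}
  [0..1]={A,B,C}  "bb"
  [1..2]={A,B,C}  "bb"
  [0..2]={S}  "bbb"

S ∈ T[0,2] ⇒ YES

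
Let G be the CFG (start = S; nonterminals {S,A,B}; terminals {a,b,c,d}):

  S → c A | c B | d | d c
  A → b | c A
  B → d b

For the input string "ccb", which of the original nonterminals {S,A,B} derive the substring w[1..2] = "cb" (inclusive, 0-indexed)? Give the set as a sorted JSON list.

CNF form of G:
  S -> T0 A | T0 B | T1 T0 | d
  A -> T0 A | b
  B -> T1 T2
  T0 -> c
  T1 -> d
  T2 -> b

CYK fill — only the sub-triangle for w[1..2]:
  cell(1,1) c: {T0}  orig:{}
  cell(2,2) b: {A,T2}  orig:{A}
  cell(1,2) cb: {A,S}

Original NTs in T[1,2] deriving "cb": ["A", "S"]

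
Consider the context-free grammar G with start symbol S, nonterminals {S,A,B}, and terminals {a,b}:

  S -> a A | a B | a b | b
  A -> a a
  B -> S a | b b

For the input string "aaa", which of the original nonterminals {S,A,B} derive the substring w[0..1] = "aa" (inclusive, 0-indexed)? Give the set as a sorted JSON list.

CNF form of G:
  S -> T0 A | T0 B | T0 T1 | b
  A -> T0 T0
  B -> S T0 | T1 T1
  T0 -> a
  T1 -> b

CYK table (by increasing span), restricted to cells inside w[0..1]:
  T[0,0] 'a' = {T0}  orig:{}
  T[1,1] 'a' = {T0}  orig:{}
  T[0,1] 'aa' = {A}

Original NTs in T[0,1] deriving "aa": ["A"]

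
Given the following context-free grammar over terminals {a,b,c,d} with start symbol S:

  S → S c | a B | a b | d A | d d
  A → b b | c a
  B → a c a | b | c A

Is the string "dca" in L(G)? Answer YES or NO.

CNF form of G:
  S -> S T1 | T2 B | T2 T0 | T3 A | T3 T3
  A -> T0 T0 | T1 T2
  B -> T1 A | T2 X4 | b
  T0 -> b
  T1 -> c
  T2 -> a
  T3 -> d
  X4 -> T1 T2

CYK fill:
  [0..0]={T3}  "d"  orig:{}
  [1..1]={T1}  "c"  orig:{}
  [2..2]={T2}  "a"  orig:{}
  [0..1]=∅  "dc"
  [1..2]={A,X4}  "ca"  orig:{A}
  [0..2]={S}  "dca"

S ∈ T[0,2] ⇒ YES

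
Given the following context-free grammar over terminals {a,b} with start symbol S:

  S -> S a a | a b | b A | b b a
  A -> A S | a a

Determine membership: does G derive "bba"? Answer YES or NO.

CNF form of G:
  S -> S X2 | T0 T1 | T1 A | T1 X3
  A -> A S | T0 T0
  T0 -> a
  T1 -> b
  X2 -> T0 T0
  X3 -> T1 T0

Fill CYK table bottom-up:
  cell(0,0) b: {T1}  orig:{}
  cell(1,1) b: {T1}  orig:{}
  cell(2,2) a: {T0}  orig:{}
  cell(0,1) bb: ∅
  cell(1,2) ba: {X3}  orig:{}
  cell(0,2) bba: {S}

S ∈ T[0,2] ⇒ YES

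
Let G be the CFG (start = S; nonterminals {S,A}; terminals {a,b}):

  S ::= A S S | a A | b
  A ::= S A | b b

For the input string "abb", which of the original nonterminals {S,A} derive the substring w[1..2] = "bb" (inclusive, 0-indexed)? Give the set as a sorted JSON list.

Convert to CNF:
  S -> A X2 | T1 A | b
  A -> S A | T0 T0
  T0 -> b
  T1 -> a
  X2 -> S S

CYK fill, restricted to cells inside w[1..2]:
  T[1,1] 'b' = {S,T0}  orig:{S}
  T[2,2] 'b' = {S,T0}  orig:{S}
  T[1,2] 'bb' = {A,X2}  orig:{A}

Original NTs in T[1,2] deriving "bb": ["A"]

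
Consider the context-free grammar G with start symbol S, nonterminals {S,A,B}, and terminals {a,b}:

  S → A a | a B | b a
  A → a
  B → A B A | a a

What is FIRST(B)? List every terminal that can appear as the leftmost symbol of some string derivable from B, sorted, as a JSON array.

FIRST sets, iterate to fixpoint:
pass 1:
  A via A→a: +{a}
  B via B→A B A: +{a}
  S via S→A a: +{a}
  S via S→b a: +{b}
  FIRST(S)={a,b}  FIRST(A)={a}  FIRST(B)={a}
pass 2: done
  FIRST(S)={a,b}  FIRST(A)={a}  FIRST(B)={a}

FIRST(B) = ["a"]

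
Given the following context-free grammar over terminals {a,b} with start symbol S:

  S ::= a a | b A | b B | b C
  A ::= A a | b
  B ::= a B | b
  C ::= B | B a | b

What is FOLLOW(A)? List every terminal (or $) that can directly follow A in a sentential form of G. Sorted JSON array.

Compute FIRST by fixpoint:
pass 1:
  A via A→b: +{b}
  B via B→a B: +{a}
  B via B→b: +{b}
  C via C→B: +{a,b}
  S via S→a a: +{a}
  S via S→b A: +{b}
  FIRST(S)={a,b}  FIRST(A)={b}  FIRST(B)={a,b}  FIRST(C)={a,b}
pass 2: done
  FIRST(S)={a,b}  FIRST(A)={b}  FIRST(B)={a,b}  FIRST(C)={a,b}

Compute FOLLOW by fixpoint:
seed FOLLOW(S) with $
round 1:
  A→A a: FOLLOW(A) ⊇ FIRST(a) = {a}; new: +{a}
  C→B a: FOLLOW(B) ⊇ FIRST(a) = {a}; new: +{a}
  S→b A: FOLLOW(A) ⊇ FOLLOW(S) ⊇ {$}; new: +{$}
  S→b B: FOLLOW(B) ⊇ FOLLOW(S) ⊇ {$}; new: +{$}
  S→b C: FOLLOW(C) ⊇ FOLLOW(S) ⊇ {$}; new: +{$}
  FOLLOW[S]={$}  FOLLOW[A]={$,a}  FOLLOW[B]={$,a}  FOLLOW[C]={$}
round 2: done
  FOLLOW[S]={$}  FOLLOW[A]={$,a}  FOLLOW[B]={$,a}  FOLLOW[C]={$}

FOLLOW(A) = ["$", "a"]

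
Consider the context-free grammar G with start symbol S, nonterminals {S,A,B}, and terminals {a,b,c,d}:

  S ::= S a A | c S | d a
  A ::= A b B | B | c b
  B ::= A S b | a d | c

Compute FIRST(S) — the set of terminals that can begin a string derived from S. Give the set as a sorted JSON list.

FIRST sets, iterate to fixpoint:
pass 1:
  A via A→c b: +{c}
  B via B→A S b: +{c}
  B via B→a d: +{a}
  S via S→c S: +{c}
  S via S→d a: +{d}
  FIRST[S]={c,d}  FIRST[A]={c}  FIRST[B]={a,c}
pass 2:
  A via A→B: +{a}
  FIRST[S]={c,d}  FIRST[A]={a,c}  FIRST[B]={a,c}
pass 3: (stable)
  FIRST[S]={c,d}  FIRST[A]={a,c}  FIRST[B]={a,c}

FIRST(S) = ["c", "d"]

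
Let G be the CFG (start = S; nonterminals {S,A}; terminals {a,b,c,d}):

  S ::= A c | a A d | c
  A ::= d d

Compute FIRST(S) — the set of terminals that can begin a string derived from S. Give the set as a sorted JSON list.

FIRST sets, iterate to fixpoint:
round 1:
  A via A→d d: +{d}
  S via S→A c: +{d}
  S via S→a A d: +{a}
  S via S→c: +{c}
  FIRST(S)={a,c,d}  FIRST(A)={d}
round 2: — fixpoint
  FIRST(S)={a,c,d}  FIRST(A)={d}

FIRST(S) = ["a", "c", "d"]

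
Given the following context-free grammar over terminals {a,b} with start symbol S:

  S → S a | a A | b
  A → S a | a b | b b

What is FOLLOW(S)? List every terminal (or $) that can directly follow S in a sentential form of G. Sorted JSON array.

FIRST sets, iterate to fixpoint:
round 1:
  A via A→a b: +{a}
  A via A→b b: +{b}
  S via S→a A: +{a}
  S via S→b: +{b}
  S: {a,b}  A: {a,b}
round 2: (stable)
  S: {a,b}  A: {a,b}

FOLLOW iteration:
FOLLOW(S) := {$}
[1]
  A→S a: FOLLOW(S) ⊇ FIRST(a) = {a}; new: +{a}
  S→a A: FOLLOW(A) ⊇ FOLLOW(S) ⊇ {$,a}; new: +{$,a}
  FOLLOW[S]={$,a}  FOLLOW[A]={$,a}
[2] (no change)
  FOLLOW[S]={$,a}  FOLLOW[A]={$,a}

FOLLOW(S) = ["$", "a"]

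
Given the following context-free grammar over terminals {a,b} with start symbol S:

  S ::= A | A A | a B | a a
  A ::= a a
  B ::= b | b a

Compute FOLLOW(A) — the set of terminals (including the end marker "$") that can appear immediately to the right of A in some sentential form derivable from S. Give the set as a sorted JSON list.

FIRST sets, iterate to fixpoint:
iter 1:
  A via A→a a: +{a}
  B via B→b: +{b}
  S via S→A: +{a}
  FIRST(S)={a}  FIRST(A)={a}  FIRST(B)={b}
iter 2: (no change)
  FIRST(S)={a}  FIRST(A)={a}  FIRST(B)={b}

FOLLOW iteration:
initialize: $ ∈ FOLLOW(S)
[1]
  S→A: FOLLOW(A) ⊇ FOLLOW(S) ⊇ {$}; new: +{$}
  S→A A: FOLLOW(A) ⊇ FIRST(A) = {a}; new: +{a}
  S→a B: FOLLOW(B) ⊇ FOLLOW(S) ⊇ {$}; new: +{$}
  FOLLOW(S)={$}  FOLLOW(A)={$,a}  FOLLOW(B)={$}
[2] done
  FOLLOW(S)={$}  FOLLOW(A)={$,a}  FOLLOW(B)={$}

FOLLOW(A) = ["$", "a"]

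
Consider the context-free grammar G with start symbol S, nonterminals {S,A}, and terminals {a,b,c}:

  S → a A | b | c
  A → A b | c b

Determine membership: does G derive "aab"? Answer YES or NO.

CNF form of G:
  S -> T2 A | b | c
  A -> A T0 | T1 T0
  T0 -> b
  T1 -> c
  T2 -> a

Fill CYK table bottom-up:
  T[0,0] 'a' = {T2}  orig:{}
  T[1,1] 'a' = {T2}  orig:{}
  T[2,2] 'b' = {S,T0}  orig:{S}
  T[0,1] 'aa' = ∅
  T[1,2] 'ab' = ∅
  T[0,2] 'aab' = ∅

S ∉ T[0,2] ⇒ NO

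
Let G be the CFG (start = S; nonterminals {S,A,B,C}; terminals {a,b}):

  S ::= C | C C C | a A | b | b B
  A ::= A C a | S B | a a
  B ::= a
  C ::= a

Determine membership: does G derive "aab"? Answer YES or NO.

Convert to CNF:
  S -> C X3 | T0 A | T1 B | a | b
  A -> A X2 | S B | T0 T0
  B -> a
  C -> a
  T0 -> a
  T1 -> b
  X2 -> C T0
  X3 -> C C

Fill CYK table bottom-up:
  cell(0,0) a: {B,C,S,T0}  orig:{B,C,S}
  cell(1,1) a: {B,C,S,T0}  orig:{B,C,S}
  cell(2,2) b: {S,T1}  orig:{S}
  cell(0,1) aa: {A,X2,X3}  orig:{A}
  cell(1,2) ab: ∅
  cell(0,2) aab: ∅

S ∉ T[0,2] ⇒ NO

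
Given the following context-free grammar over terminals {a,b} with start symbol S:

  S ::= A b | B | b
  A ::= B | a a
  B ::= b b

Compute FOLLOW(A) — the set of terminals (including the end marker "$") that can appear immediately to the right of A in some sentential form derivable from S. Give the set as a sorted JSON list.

FIRST iteration:
pass 1:
  A via A→a a: +{a}
  B via B→b b: +{b}
  S via S→A b: +{a}
  S via S→B: +{b}
  S: {a,b}  A: {a}  B: {b}
pass 2:
  A via A→B: +{b}
  S: {a,b}  A: {a,b}  B: {b}
pass 3: (stable)
  S: {a,b}  A: {a,b}  B: {b}

FOLLOW iteration:
FOLLOW(S) := {$}
round 1:
  S→A b: FOLLOW(A) ⊇ FIRST(b) = {b}; new: +{b}
  S→B: FOLLOW(B) ⊇ FOLLOW(S) ⊇ {$}; new: +{$}
  FOLLOW(S)={$}  FOLLOW(A)={b}  FOLLOW(B)={$}
round 2:
  A→B: FOLLOW(B) ⊇ FOLLOW(A) ⊇ {b}; new: +{b}
  FOLLOW(S)={$}  FOLLOW(A)={b}  FOLLOW(B)={$,b}
round 3: done
  FOLLOW(S)={$}  FOLLOW(A)={b}  FOLLOW(B)={$,b}

FOLLOW(A) = ["b"]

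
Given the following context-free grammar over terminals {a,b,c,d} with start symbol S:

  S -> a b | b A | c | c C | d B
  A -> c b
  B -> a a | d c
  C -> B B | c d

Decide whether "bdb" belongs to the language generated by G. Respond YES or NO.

CNF form of G:
  S -> T0 C | T1 A | T2 T1 | T3 B | c
  A -> T0 T1
  B -> T2 T2 | T3 T0
  C -> B B | T0 T3
  T0 -> c
  T1 -> b
  T2 -> a
  T3 -> d

CYK fill:
  T[0,0] 'b' = {T1}  orig:{}
  T[1,1] 'd' = {T3}  orig:{}
  T[2,2] 'b' = {T1}  orig:{}
  T[0,1] 'bd' = ∅
  T[1,2] 'db' = ∅
  T[0,2] 'bdb' = ∅

S ∉ T[0,2] ⇒ NO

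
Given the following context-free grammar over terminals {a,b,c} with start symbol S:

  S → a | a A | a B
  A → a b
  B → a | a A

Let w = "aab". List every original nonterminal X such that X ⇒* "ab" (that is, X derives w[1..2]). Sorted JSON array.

Convert to CNF:
  S -> T0 A | T0 B | a
  A -> T0 T1
  B -> T0 A | a
  T0 -> a
  T1 -> b

CYK fill, restricted to cells inside w[1..2]:
  T[1,1] 'a' = {B,S,T0}  orig:{B,S}
  T[2,2] 'b' = {T1}  orig:{}
  T[1,2] 'ab' = {A}

Original NTs in T[1,2] deriving "ab": ["A"]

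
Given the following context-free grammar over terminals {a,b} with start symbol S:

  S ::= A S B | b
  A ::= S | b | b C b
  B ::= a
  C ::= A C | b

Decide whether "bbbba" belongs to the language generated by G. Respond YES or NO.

Convert to CNF:
  S -> A X3 | b
  A -> A X1 | T0 X2 | b
  B -> a
  C -> A C | b
  T0 -> b
  X1 -> S B
  X2 -> C T0
  X3 -> S B

Fill CYK table bottom-up:
  cell(0,0) b: {A,C,S,T0}  orig:{A,C,S}
  cell(1,1) b: {A,C,S,T0}  orig:{A,C,S}
  cell(2,2) b: {A,C,S,T0}  orig:{A,C,S}
  cell(3,3) b: {A,C,S,T0}  orig:{A,C,S}
  cell(4,4) a: {B}
  cell(0,1) bb: {C,X2}  orig:{C}
  cell(1,2) bb: {C,X2}  orig:{C}
  cell(2,3) bb: {C,X2}  orig:{C}
  cell(3,4) ba: {X1,X3}  orig:{}
  cell(0,2) bbb: {A,C,X2}  orig:{A,C}
  cell(1,3) bbb: {A,C,X2}  orig:{A,C}
  cell(2,4) bba: {A,S}
  cell(0,3) bbbb: {A,C,X2}  orig:{A,C}
  cell(1,4) bbba: ∅
  cell(0,4) bbbba: {A,S}

S ∈ T[0,4] ⇒ YES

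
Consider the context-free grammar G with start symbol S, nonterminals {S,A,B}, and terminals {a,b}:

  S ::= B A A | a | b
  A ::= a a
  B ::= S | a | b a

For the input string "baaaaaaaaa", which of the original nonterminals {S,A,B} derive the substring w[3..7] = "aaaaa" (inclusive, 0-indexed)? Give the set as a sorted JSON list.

Convert to CNF:
  S -> B X3 | a | b
  A -> T0 T0
  B -> B X2 | T1 T0 | a | b
  T0 -> a
  T1 -> b
  X2 -> A A
  X3 -> A A

CYK table (by increasing span) (cells [i..j] with 3 ≤ i ≤ j ≤ 7 only):
  [3..3]={B,S,T0}  "a"  orig:{B,S}
  [4..4]={B,S,T0}  "a"  orig:{B,S}
  [5..5]={B,S,T0}  "a"  orig:{B,S}
  [6..6]={B,S,T0}  "a"  orig:{B,S}
  [7..7]={B,S,T0}  "a"  orig:{B,S}
  [3..4]={A}  "aa"
  [4..5]={A}  "aa"
  [5..6]={A}  "aa"
  [6..7]={A}  "aa"
  [3..5]=∅  "aaa"
  [4..6]=∅  "aaa"
  [5..7]=∅  "aaa"
  [3..6]={X2,X3}  "aaaa"  orig:{}
  [4..7]={X2,X3}  "aaaa"  orig:{}
  [3..7]={B,S}  "aaaaa"

Original NTs in T[3,7] deriving "aaaaa": ["B", "S"]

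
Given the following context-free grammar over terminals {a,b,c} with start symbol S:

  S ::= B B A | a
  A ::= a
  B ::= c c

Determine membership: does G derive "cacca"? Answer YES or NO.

Convert to CNF:
  S -> B X1 | a
  A -> a
  B -> T0 T0
  T0 -> c
  X1 -> B A

CYK fill:
  [0..0]={T0}  "c"  orig:{}
  [1..1]={A,S}  "a"
  [2..2]={T0}  "c"  orig:{}
  [3..3]={T0}  "c"  orig:{}
  [4..4]={A,S}  "a"
  [0..1]=∅  "ca"
  [1..2]=∅  "ac"
  [2..3]={B}  "cc"
  [3..4]=∅  "ca"
  [0..2]=∅  "cac"
  [1..3]=∅  "acc"
  [2..4]={X1}  "cca"  orig:{}
  [0..3]=∅  "cacc"
  [1..4]=∅  "acca"
  [0..4]=∅  "cacca"

S ∉ T[0,4] ⇒ NO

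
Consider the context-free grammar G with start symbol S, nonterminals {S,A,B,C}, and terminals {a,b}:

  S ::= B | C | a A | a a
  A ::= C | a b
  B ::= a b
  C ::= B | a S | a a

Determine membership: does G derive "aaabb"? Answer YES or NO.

CNF form of G:
  S -> T0 A | T0 S | T0 T0 | T0 T1
  A -> T0 S | T0 T0 | T0 T1
  B -> T0 T1
  C -> T0 S | T0 T0 | T0 T1
  T0 -> a
  T1 -> b

CYK fill:
  cell(0,0) a: {T0}  orig:{}
  cell(1,1) a: {T0}  orig:{}
  cell(2,2) a: {T0}  orig:{}
  cell(3,3) b: {T1}  orig:{}
  cell(4,4) b: {T1}  orig:{}
  cell(0,1) aa: {A,C,S}
  cell(1,2) aa: {A,C,S}
  cell(2,3) ab: {A,B,C,S}
  cell(3,4) bb: ∅
  cell(0,2) aaa: {A,C,S}
  cell(1,3) aab: {A,C,S}
  cell(2,4) abb: ∅
  cell(0,3) aaab: {A,C,S}
  cell(1,4) aabb: ∅
  cell(0,4) aaabb: ∅

S ∉ T[0,4] ⇒ NO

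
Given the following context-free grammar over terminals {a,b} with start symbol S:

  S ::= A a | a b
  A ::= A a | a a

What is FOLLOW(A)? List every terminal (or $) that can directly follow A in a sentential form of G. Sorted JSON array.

FIRST iteration:
iter 1:
  A via A→a a: +{a}
  S via S→A a: +{a}
  S: {a}  A: {a}
iter 2: (no change)
  S: {a}  A: {a}

FOLLOW sets:
FOLLOW(S) := {$}
[1]
  A→A a: FOLLOW(A) ⊇ FIRST(a) = {a}; new: +{a}
  FOLLOW(S)={$}  FOLLOW(A)={a}
[2] — fixpoint
  FOLLOW(S)={$}  FOLLOW(A)={a}

FOLLOW(A) = ["a"]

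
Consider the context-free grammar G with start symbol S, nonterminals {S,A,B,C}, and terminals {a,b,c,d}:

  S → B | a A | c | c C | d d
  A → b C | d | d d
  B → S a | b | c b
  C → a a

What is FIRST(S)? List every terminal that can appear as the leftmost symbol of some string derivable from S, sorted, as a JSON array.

FIRST iteration:
pass 1:
  A via A→b C: +{b}
  A via A→d: +{d}
  B via B→b: +{b}
  B via B→c b: +{c}
  C via C→a a: +{a}
  S via S→B: +{b,c}
  S via S→a A: +{a}
  S via S→d d: +{d}
  FIRST(S)={a,b,c,d}  FIRST(A)={b,d}  FIRST(B)={b,c}  FIRST(C)={a}
pass 2:
  B via B→S a: +{a,d}
  FIRST(S)={a,b,c,d}  FIRST(A)={b,d}  FIRST(B)={a,b,c,d}  FIRST(C)={a}
pass 3: (stable)
  FIRST(S)={a,b,c,d}  FIRST(A)={b,d}  FIRST(B)={a,b,c,d}  FIRST(C)={a}

FIRST(S) = ["a", "b", "c", "d"]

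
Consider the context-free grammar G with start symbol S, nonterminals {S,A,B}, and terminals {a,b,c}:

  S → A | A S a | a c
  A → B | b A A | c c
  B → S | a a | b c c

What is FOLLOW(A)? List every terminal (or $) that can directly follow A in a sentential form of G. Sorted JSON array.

FIRST sets, iterate to fixpoint:
pass 1:
  A via A→b A A: +{b}
  A via A→c c: +{c}
  B via B→a a: +{a}
  B via B→b c c: +{b}
  S via S→A: +{b,c}
  S via S→a c: +{a}
  FIRST[S]={a,b,c}  FIRST[A]={b,c}  FIRST[B]={a,b}
pass 2:
  A via A→B: +{a}
  B via B→S: +{c}
  FIRST[S]={a,b,c}  FIRST[A]={a,b,c}  FIRST[B]={a,b,c}
pass 3: — fixpoint
  FIRST[S]={a,b,c}  FIRST[A]={a,b,c}  FIRST[B]={a,b,c}

FOLLOW iteration:
FOLLOW(S) := {$}
round 1:
  A→b A A: FOLLOW(A) ⊇ FIRST(A) = {a,b,c}; new: +{a,b,c}
  S→A: FOLLOW(A) ⊇ FOLLOW(S) ⊇ {$}; new: +{$}
  S→A S a: FOLLOW(S) ⊇ FIRST(a) = {a}; new: +{a}
  S: {$,a}  A: {$,a,b,c}  B: {}
round 2:
  A→B: FOLLOW(B) ⊇ FOLLOW(A) ⊇ {$,a,b,c}; new: +{$,a,b,c}
  B→S: FOLLOW(S) ⊇ FOLLOW(B) ⊇ {$,a,b,c}; new: +{b,c}
  S: {$,a,b,c}  A: {$,a,b,c}  B: {$,a,b,c}
round 3: done
  S: {$,a,b,c}  A: {$,a,b,c}  B: {$,a,b,c}

FOLLOW(A) = ["$", "a", "b", "c"]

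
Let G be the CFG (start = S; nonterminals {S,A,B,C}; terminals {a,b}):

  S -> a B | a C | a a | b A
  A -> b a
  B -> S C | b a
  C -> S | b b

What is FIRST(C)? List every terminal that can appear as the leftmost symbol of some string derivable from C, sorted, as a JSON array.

FIRST iteration:
round 1:
  A via A→b a: +{b}
  B via B→b a: +{b}
  C via C→b b: +{b}
  S via S→a B: +{a}
  S via S→b A: +{b}
  FIRST[S]={a,b}  FIRST[A]={b}  FIRST[B]={b}  FIRST[C]={b}
round 2:
  B via B→S C: +{a}
  C via C→S: +{a}
  FIRST[S]={a,b}  FIRST[A]={b}  FIRST[B]={a,b}  FIRST[C]={a,b}
round 3: — fixpoint
  FIRST[S]={a,b}  FIRST[A]={b}  FIRST[B]={a,b}  FIRST[C]={a,b}

FIRST(C) = ["a", "b"]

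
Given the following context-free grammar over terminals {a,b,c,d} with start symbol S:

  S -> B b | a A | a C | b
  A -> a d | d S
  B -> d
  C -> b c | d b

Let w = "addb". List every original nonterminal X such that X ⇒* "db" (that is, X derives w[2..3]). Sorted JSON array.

CNF form of G:
  S -> B T2 | T0 A | T0 C | b
  A -> T0 T1 | T1 S
  B -> d
  C -> T1 T2 | T2 T3
  T0 -> a
  T1 -> d
  T2 -> b
  T3 -> c

CYK fill, restricted to cells inside w[2..3]:
  T[2,2] 'd' = {B,T1}  orig:{B}
  T[3,3] 'b' = {S,T2}  orig:{S}
  T[2,3] 'db' = {A,C,S}

Original NTs in T[2,3] deriving "db": ["A", "C", "S"]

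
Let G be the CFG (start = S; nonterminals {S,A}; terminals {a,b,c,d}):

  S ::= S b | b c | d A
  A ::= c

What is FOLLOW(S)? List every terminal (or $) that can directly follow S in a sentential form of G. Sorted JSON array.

FIRST iteration:
[1]
  A via A→c: +{c}
  S via S→b c: +{b}
  S via S→d A: +{d}
  FIRST[S]={b,d}  FIRST[A]={c}
[2] done
  FIRST[S]={b,d}  FIRST[A]={c}

FOLLOW sets:
seed FOLLOW(S) with $
[1]
  S→S b: FOLLOW(S) ⊇ FIRST(b) = {b}; new: +{b}
  S→d A: FOLLOW(A) ⊇ FOLLOW(S) ⊇ {$,b}; new: +{$,b}
  FOLLOW(S)={$,b}  FOLLOW(A)={$,b}
[2] (stable)
  FOLLOW(S)={$,b}  FOLLOW(A)={$,b}

FOLLOW(S) = ["$", "b"]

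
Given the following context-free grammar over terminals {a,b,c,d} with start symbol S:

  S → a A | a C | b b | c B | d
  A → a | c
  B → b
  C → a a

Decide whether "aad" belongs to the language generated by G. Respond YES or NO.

Convert to CNF:
  S -> T0 A | T0 C | T1 T1 | T2 B | d
  A -> a | c
  B -> b
  C -> T0 T0
  T0 -> a
  T1 -> b
  T2 -> c

CYK fill:
  T[0,0] 'a' = {A,T0}  orig:{A}
  T[1,1] 'a' = {A,T0}  orig:{A}
  T[2,2] 'd' = {S}
  T[0,1] 'aa' = {C,S}
  T[1,2] 'ad' = ∅
  T[0,2] 'aad' = ∅

S ∉ T[0,2] ⇒ NO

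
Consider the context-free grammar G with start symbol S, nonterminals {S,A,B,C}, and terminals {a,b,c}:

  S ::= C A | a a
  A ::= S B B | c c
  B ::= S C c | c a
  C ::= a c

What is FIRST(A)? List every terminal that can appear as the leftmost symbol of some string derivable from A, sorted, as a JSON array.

Compute FIRST by fixpoint:
round 1:
  A via A→c c: +{c}
  B via B→c a: +{c}
  C via C→a c: +{a}
  S via S→C A: +{a}
  FIRST[S]={a}  FIRST[A]={c}  FIRST[B]={c}  FIRST[C]={a}
round 2:
  A via A→S B B: +{a}
  B via B→S C c: +{a}
  FIRST[S]={a}  FIRST[A]={a,c}  FIRST[B]={a,c}  FIRST[C]={a}
round 3: (stable)
  FIRST[S]={a}  FIRST[A]={a,c}  FIRST[B]={a,c}  FIRST[C]={a}

FIRST(A) = ["a", "c"]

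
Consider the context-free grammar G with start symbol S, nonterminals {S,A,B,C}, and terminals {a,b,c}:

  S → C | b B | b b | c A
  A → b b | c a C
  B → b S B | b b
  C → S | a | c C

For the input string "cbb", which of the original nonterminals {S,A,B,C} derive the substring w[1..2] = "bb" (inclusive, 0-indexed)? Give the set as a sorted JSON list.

CNF form of G:
  S -> T0 B | T0 T0 | T1 A | T1 C | a
  A -> T0 T0 | T1 X3
  B -> T0 T0 | T0 X4
  C -> T0 B | T0 T0 | T1 A | T1 C | a
  T0 -> b
  T1 -> c
  T2 -> a
  X3 -> T2 C
  X4 -> S B

CYK table (by increasing span), restricted to cells inside w[1..2]:
  cell(1,1) b: {T0}  orig:{}
  cell(2,2) b: {T0}  orig:{}
  cell(1,2) bb: {A,B,C,S}

Original NTs in T[1,2] deriving "bb": ["A", "B", "C", "S"]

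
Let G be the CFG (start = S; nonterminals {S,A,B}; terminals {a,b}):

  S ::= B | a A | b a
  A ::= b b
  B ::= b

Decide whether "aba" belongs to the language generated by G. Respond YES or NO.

CNF form of G:
  S -> T0 T1 | T1 A | b
  A -> T0 T0
  B -> b
  T0 -> b
  T1 -> a

CYK fill:
  cell(0,0) a: {T1}  orig:{}
  cell(1,1) b: {B,S,T0}  orig:{B,S}
  cell(2,2) a: {T1}  orig:{}
  cell(0,1) ab: ∅
  cell(1,2) ba: {S}
  cell(0,2) aba: ∅

S ∉ T[0,2] ⇒ NO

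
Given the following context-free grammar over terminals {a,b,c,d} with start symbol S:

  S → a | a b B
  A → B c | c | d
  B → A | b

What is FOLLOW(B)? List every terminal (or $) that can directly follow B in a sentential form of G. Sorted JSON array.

FIRST iteration:
pass 1:
  A via A→c: +{c}
  A via A→d: +{d}
  B via B→A: +{c,d}
  B via B→b: +{b}
  S via S→a: +{a}
  S: {a}  A: {c,d}  B: {b,c,d}
pass 2:
  A via A→B c: +{b}
  S: {a}  A: {b,c,d}  B: {b,c,d}
pass 3: (stable)
  S: {a}  A: {b,c,d}  B: {b,c,d}

FOLLOW iteration:
seed FOLLOW(S) with $
[1]
  A→B c: FOLLOW(B) ⊇ FIRST(c) = {c}; new: +{c}
  B→A: FOLLOW(A) ⊇ FOLLOW(B) ⊇ {c}; new: +{c}
  S→a b B: FOLLOW(B) ⊇ FOLLOW(S) ⊇ {$}; new: +{$}
  S: {$}  A: {c}  B: {$,c}
[2]
  B→A: FOLLOW(A) ⊇ FOLLOW(B) ⊇ {$,c}; new: +{$}
  S: {$}  A: {$,c}  B: {$,c}
[3] (no change)
  S: {$}  A: {$,c}  B: {$,c}

FOLLOW(B) = ["$", "c"]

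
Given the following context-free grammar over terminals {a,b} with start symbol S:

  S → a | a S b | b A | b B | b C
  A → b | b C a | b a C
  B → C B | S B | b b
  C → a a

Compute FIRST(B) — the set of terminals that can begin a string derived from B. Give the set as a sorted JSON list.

FIRST sets, iterate to fixpoint:
iter 1:
  A via A→b: +{b}
  B via B→b b: +{b}
  C via C→a a: +{a}
  S via S→a: +{a}
  S via S→b A: +{b}
  S: {a,b}  A: {b}  B: {b}  C: {a}
iter 2:
  B via B→C B: +{a}
  S: {a,b}  A: {b}  B: {a,b}  C: {a}
iter 3: — fixpoint
  S: {a,b}  A: {b}  B: {a,b}  C: {a}

FIRST(B) = ["a", "b"]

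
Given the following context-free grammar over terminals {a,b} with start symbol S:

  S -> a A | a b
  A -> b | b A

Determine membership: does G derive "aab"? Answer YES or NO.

Convert to CNF:
  S -> T1 A | T1 T0
  A -> T0 A | b
  T0 -> b
  T1 -> a

Fill CYK table bottom-up:
  T[0,0] 'a' = {T1}  orig:{}
  T[1,1] 'a' = {T1}  orig:{}
  T[2,2] 'b' = {A,T0}  orig:{A}
  T[0,1] 'aa' = ∅
  T[1,2] 'ab' = {S}
  T[0,2] 'aab' = ∅

S ∉ T[0,2] ⇒ NO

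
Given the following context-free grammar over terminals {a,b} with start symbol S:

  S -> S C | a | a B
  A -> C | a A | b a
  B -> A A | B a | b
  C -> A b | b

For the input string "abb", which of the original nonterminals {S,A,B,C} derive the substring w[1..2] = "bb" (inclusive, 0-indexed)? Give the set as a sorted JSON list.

CNF form of G:
  S -> S C | T1 B | a
  A -> A T0 | T0 T1 | T1 A | b
  B -> A A | B T1 | b
  C -> A T0 | b
  T0 -> b
  T1 -> a

Fill CYK table bottom-up (cells [i..j] with 1 ≤ i ≤ j ≤ 2 only):
  cell(1,1) b: {A,B,C,T0}  orig:{A,B,C}
  cell(2,2) b: {A,B,C,T0}  orig:{A,B,C}
  cell(1,2) bb: {A,B,C}

Original NTs in T[1,2] deriving "bb": ["A", "B", "C"]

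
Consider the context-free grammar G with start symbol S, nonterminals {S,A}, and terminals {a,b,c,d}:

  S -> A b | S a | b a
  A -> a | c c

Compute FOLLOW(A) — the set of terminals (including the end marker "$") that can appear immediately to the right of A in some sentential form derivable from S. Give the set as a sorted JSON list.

FIRST sets, iterate to fixpoint:
round 1:
  A via A→a: +{a}
  A via A→c c: +{c}
  S via S→A b: +{a,c}
  S via S→b a: +{b}
  S: {a,b,c}  A: {a,c}
round 2: — fixpoint
  S: {a,b,c}  A: {a,c}

Compute FOLLOW by fixpoint:
FOLLOW(S) := {$}
[1]
  S→A b: FOLLOW(A) ⊇ FIRST(b) = {b}; new: +{b}
  S→S a: FOLLOW(S) ⊇ FIRST(a) = {a}; new: +{a}
  FOLLOW(S)={$,a}  FOLLOW(A)={b}
[2] — fixpoint
  FOLLOW(S)={$,a}  FOLLOW(A)={b}

FOLLOW(A) = ["b"]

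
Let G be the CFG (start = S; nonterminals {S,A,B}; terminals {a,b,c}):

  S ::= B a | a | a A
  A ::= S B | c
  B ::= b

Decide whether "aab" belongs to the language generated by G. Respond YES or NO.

Convert to CNF:
  S -> B T0 | T0 A | a
  A -> S B | c
  B -> b
  T0 -> a

CYK fill:
  T[0,0] 'a' = {S,T0}  orig:{S}
  T[1,1] 'a' = {S,T0}  orig:{S}
  T[2,2] 'b' = {B}
  T[0,1] 'aa' = ∅
  T[1,2] 'ab' = {A}
  T[0,2] 'aab' = {S}

S ∈ T[0,2] ⇒ YES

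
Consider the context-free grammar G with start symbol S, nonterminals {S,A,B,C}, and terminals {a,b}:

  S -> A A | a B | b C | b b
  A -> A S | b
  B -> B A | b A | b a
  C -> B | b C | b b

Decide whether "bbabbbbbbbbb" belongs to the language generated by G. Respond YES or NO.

Convert to CNF:
  S -> A A | T0 C | T0 T0 | T1 B
  A -> A S | b
  B -> B A | T0 A | T0 T1
  C -> B A | T0 A | T0 C | T0 T0 | T0 T1
  T0 -> b
  T1 -> a

Fill CYK table bottom-up:
  cell(0,0) b: {A,T0}  orig:{A}
  cell(1,1) b: {A,T0}  orig:{A}
  cell(2,2) a: {T1}  orig:{}
  cell(3,3) b: {A,T0}  orig:{A}
  cell(4,4) b: {A,T0}  orig:{A}
  cell(5,5) b: {A,T0}  orig:{A}
  cell(6,6) b: {A,T0}  orig:{A}
  cell(7,7) b: {A,T0}  orig:{A}
  cell(8,8) b: {A,T0}  orig:{A}
  cell(9,9) b: {A,T0}  orig:{A}
  cell(10,10) b: {A,T0}  orig:{A}
  cell(11,11) b: {A,T0}  orig:{A}
  cell(0,1) bb: {B,C,S}
  cell(1,2) ba: {B,C}
  cell(2,3) ab: ∅
  cell(3,4) bb: {B,C,S}
  cell(4,5) bb: {B,C,S}
  cell(5,6) bb: {B,C,S}
  cell(6,7) bb: {B,C,S}
  cell(7,8) bb: {B,C,S}
  cell(8,9) bb: {B,C,S}
  cell(9,10) bb: {B,C,S}
  cell(10,11) bb: {B,C,S}
  cell(0,2) bba: {C,S}
  cell(1,3) bab: {B,C}
  cell(2,4) abb: {S}
  cell(3,5) bbb: {A,B,C,S}
  cell(4,6) bbb: {A,B,C,S}
  cell(5,7) bbb: {A,B,C,S}
  cell(6,8) bbb: {A,B,C,S}
  cell(7,9) bbb: {A,B,C,S}
  cell(8,10) bbb: {A,B,C,S}
  cell(9,11) bbb: {A,B,C,S}
  cell(0,3) bbab: {C,S}
  cell(1,4) babb: {A,B,C}
  cell(2,5) abbb: {S}
  cell(3,6) bbbb: {A,B,C,S}
  cell(4,7) bbbb: {A,B,C,S}
  cell(5,8) bbbb: {A,B,C,S}
  cell(6,9) bbbb: {A,B,C,S}
  cell(7,10) bbbb: {A,B,C,S}
  cell(8,11) bbbb: {A,B,C,S}
  cell(0,4) bbabb: {B,C,S}
  cell(1,5) babbb: {A,B,C,S}
  cell(2,6) abbbb: {S}
  cell(3,7) bbbbb: {A,B,C,S}
  cell(4,8) bbbbb: {A,B,C,S}
  cell(5,9) bbbbb: {A,B,C,S}
  cell(6,10) bbbbb: {A,B,C,S}
  cell(7,11) bbbbb: {A,B,C,S}
  cell(0,5) bbabbb: {A,B,C,S}
  cell(1,6) babbbb: {A,B,C,S}
  cell(2,7) abbbbb: {S}
  cell(3,8) bbbbbb: {A,B,C,S}
  cell(4,9) bbbbbb: {A,B,C,S}
  cell(5,10) bbbbbb: {A,B,C,S}
  cell(6,11) bbbbbb: {A,B,C,S}
  cell(0,6) bbabbbb: {A,B,C,S}
  cell(1,7) babbbbb: {A,B,C,S}
  cell(2,8) abbbbbb: {S}
  cell(3,9) bbbbbbb: {A,B,C,S}
  cell(4,10) bbbbbbb: {A,B,C,S}
  cell(5,11) bbbbbbb: {A,B,C,S}
  cell(0,7) bbabbbbb: {A,B,C,S}
  cell(1,8) babbbbbb: {A,B,C,S}
  cell(2,9) abbbbbbb: {S}
  cell(3,10) bbbbbbbb: {A,B,C,S}
  cell(4,11) bbbbbbbb: {A,B,C,S}
  cell(0,8) bbabbbbbb: {A,B,C,S}
  cell(1,9) babbbbbbb: {A,B,C,S}
  cell(2,10) abbbbbbbb: {S}
  cell(3,11) bbbbbbbbb: {A,B,C,S}
  cell(0,9) bbabbbbbbb: {A,B,C,S}
  cell(1,10) babbbbbbbb: {A,B,C,S}
  cell(2,11) abbbbbbbbb: {S}
  cell(0,10) bbabbbbbbbb: {A,B,C,S}
  cell(1,11) babbbbbbbbb: {A,B,C,S}
  cell(0,11) bbabbbbbbbbb: {A,B,C,S}

S ∈ T[0,11] ⇒ YES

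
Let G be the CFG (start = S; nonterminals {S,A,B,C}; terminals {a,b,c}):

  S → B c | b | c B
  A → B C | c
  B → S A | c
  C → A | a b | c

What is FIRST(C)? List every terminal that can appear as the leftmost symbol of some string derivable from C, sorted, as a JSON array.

FIRST iteration:
iter 1:
  A via A→c: +{c}
  B via B→c: +{c}
  C via C→A: +{c}
  C via C→a b: +{a}
  S via S→B c: +{c}
  S via S→b: +{b}
  S: {b,c}  A: {c}  B: {c}  C: {a,c}
iter 2:
  B via B→S A: +{b}
  S: {b,c}  A: {c}  B: {b,c}  C: {a,c}
iter 3:
  A via A→B C: +{b}
  C via C→A: +{b}
  S: {b,c}  A: {b,c}  B: {b,c}  C: {a,b,c}
iter 4: done
  S: {b,c}  A: {b,c}  B: {b,c}  C: {a,b,c}

FIRST(C) = ["a", "b", "c"]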